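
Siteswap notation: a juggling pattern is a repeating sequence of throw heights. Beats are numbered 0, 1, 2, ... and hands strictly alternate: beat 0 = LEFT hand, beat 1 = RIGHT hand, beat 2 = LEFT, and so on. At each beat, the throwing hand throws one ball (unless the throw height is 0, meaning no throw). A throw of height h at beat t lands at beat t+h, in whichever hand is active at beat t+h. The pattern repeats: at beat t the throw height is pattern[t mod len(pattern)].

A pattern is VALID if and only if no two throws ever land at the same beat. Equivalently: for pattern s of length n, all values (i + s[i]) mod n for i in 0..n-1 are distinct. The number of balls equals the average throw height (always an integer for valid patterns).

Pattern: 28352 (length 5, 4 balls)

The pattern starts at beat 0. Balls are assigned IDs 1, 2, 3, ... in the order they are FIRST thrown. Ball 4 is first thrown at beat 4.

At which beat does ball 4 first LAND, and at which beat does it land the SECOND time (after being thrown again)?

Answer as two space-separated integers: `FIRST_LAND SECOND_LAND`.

Beat 0 (L): throw ball1 h=2 -> lands@2:L; in-air after throw: [b1@2:L]
Beat 1 (R): throw ball2 h=8 -> lands@9:R; in-air after throw: [b1@2:L b2@9:R]
Beat 2 (L): throw ball1 h=3 -> lands@5:R; in-air after throw: [b1@5:R b2@9:R]
Beat 3 (R): throw ball3 h=5 -> lands@8:L; in-air after throw: [b1@5:R b3@8:L b2@9:R]
Beat 4 (L): throw ball4 h=2 -> lands@6:L; in-air after throw: [b1@5:R b4@6:L b3@8:L b2@9:R]
Beat 5 (R): throw ball1 h=2 -> lands@7:R; in-air after throw: [b4@6:L b1@7:R b3@8:L b2@9:R]
Beat 6 (L): throw ball4 h=8 -> lands@14:L; in-air after throw: [b1@7:R b3@8:L b2@9:R b4@14:L]
Beat 7 (R): throw ball1 h=3 -> lands@10:L; in-air after throw: [b3@8:L b2@9:R b1@10:L b4@14:L]
Beat 8 (L): throw ball3 h=5 -> lands@13:R; in-air after throw: [b2@9:R b1@10:L b3@13:R b4@14:L]
Beat 9 (R): throw ball2 h=2 -> lands@11:R; in-air after throw: [b1@10:L b2@11:R b3@13:R b4@14:L]
Beat 10 (L): throw ball1 h=2 -> lands@12:L; in-air after throw: [b2@11:R b1@12:L b3@13:R b4@14:L]
Beat 11 (R): throw ball2 h=8 -> lands@19:R; in-air after throw: [b1@12:L b3@13:R b4@14:L b2@19:R]
Beat 12 (L): throw ball1 h=3 -> lands@15:R; in-air after throw: [b3@13:R b4@14:L b1@15:R b2@19:R]
Beat 13 (R): throw ball3 h=5 -> lands@18:L; in-air after throw: [b4@14:L b1@15:R b3@18:L b2@19:R]
Beat 14 (L): throw ball4 h=2 -> lands@16:L; in-air after throw: [b1@15:R b4@16:L b3@18:L b2@19:R]
Ball 4: thrown@4 h=2 -> first land @6; rethrown@6 h=8 -> second land @14

Answer: 6 14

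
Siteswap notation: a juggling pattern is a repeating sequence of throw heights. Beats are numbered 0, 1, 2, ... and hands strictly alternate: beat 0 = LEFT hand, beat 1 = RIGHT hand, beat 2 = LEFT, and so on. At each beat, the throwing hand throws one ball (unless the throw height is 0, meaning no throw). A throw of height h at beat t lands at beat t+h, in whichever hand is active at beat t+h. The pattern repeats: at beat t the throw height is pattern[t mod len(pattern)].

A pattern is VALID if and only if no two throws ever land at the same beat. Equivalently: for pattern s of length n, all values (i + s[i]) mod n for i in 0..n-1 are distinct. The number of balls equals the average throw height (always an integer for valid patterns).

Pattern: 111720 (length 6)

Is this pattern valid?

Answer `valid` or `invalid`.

Answer: valid

Derivation:
i=0: (i + s[i]) mod n = (0 + 1) mod 6 = 1
i=1: (i + s[i]) mod n = (1 + 1) mod 6 = 2
i=2: (i + s[i]) mod n = (2 + 1) mod 6 = 3
i=3: (i + s[i]) mod n = (3 + 7) mod 6 = 4
i=4: (i + s[i]) mod n = (4 + 2) mod 6 = 0
i=5: (i + s[i]) mod n = (5 + 0) mod 6 = 5
Residues: [1, 2, 3, 4, 0, 5], distinct: True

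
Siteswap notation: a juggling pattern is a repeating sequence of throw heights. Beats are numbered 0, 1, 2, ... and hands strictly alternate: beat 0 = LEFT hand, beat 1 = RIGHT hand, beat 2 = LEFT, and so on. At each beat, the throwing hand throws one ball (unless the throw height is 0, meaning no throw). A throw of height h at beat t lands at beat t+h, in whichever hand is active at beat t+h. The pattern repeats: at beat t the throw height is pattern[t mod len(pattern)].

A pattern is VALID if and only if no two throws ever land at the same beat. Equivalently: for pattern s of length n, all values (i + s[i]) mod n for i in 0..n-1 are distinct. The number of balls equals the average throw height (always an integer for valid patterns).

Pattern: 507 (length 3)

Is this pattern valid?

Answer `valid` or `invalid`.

Answer: valid

Derivation:
i=0: (i + s[i]) mod n = (0 + 5) mod 3 = 2
i=1: (i + s[i]) mod n = (1 + 0) mod 3 = 1
i=2: (i + s[i]) mod n = (2 + 7) mod 3 = 0
Residues: [2, 1, 0], distinct: True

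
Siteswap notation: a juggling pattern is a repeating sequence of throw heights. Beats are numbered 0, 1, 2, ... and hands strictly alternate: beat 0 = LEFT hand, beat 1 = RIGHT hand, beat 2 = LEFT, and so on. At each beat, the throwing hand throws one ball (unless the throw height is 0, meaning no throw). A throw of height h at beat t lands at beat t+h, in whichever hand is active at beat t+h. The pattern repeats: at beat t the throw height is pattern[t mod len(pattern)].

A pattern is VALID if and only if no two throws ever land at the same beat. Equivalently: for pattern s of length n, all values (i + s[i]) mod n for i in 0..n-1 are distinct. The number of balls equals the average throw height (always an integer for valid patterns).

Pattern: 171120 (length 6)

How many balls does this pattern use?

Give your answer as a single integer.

Answer: 2

Derivation:
Pattern = [1, 7, 1, 1, 2, 0], length n = 6
  position 0: throw height = 1, running sum = 1
  position 1: throw height = 7, running sum = 8
  position 2: throw height = 1, running sum = 9
  position 3: throw height = 1, running sum = 10
  position 4: throw height = 2, running sum = 12
  position 5: throw height = 0, running sum = 12
Total sum = 12; balls = sum / n = 12 / 6 = 2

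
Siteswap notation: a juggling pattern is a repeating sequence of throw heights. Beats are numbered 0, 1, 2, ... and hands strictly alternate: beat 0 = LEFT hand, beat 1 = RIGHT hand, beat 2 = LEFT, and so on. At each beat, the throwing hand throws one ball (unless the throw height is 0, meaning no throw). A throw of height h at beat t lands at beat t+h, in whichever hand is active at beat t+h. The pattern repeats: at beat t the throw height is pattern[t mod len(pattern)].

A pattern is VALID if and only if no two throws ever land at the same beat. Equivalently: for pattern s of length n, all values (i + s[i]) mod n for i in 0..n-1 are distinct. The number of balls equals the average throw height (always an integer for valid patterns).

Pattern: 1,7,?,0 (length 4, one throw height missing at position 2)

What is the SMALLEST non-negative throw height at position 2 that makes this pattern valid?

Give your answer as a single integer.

i=0: (0 + 1) mod 4 = 1
i=1: (1 + 7) mod 4 = 0
i=2: s[i]=? (unknown)
i=3: (3 + 0) mod 4 = 3
Known residues: [0, 1, 3]; need a permutation of 0..3, so missing residue r = 2
Need (2 + s) mod 4 = 2; smallest s = (2 - 2) mod 4 = 0

Answer: 0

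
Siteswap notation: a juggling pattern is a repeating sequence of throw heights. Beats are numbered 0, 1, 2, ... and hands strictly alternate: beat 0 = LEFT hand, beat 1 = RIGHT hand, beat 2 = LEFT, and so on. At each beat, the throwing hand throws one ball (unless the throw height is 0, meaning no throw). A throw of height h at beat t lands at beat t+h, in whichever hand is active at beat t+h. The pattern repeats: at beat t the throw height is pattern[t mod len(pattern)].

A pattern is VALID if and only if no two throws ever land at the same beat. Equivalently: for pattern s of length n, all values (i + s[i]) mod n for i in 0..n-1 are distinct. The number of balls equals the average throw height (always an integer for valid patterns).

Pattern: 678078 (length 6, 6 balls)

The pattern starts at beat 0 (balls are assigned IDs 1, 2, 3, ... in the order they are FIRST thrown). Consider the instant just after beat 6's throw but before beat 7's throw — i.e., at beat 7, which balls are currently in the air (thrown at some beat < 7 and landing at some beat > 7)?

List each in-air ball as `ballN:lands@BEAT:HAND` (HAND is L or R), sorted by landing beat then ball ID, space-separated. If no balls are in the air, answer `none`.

Beat 0 (L): throw ball1 h=6 -> lands@6:L; in-air after throw: [b1@6:L]
Beat 1 (R): throw ball2 h=7 -> lands@8:L; in-air after throw: [b1@6:L b2@8:L]
Beat 2 (L): throw ball3 h=8 -> lands@10:L; in-air after throw: [b1@6:L b2@8:L b3@10:L]
Beat 4 (L): throw ball4 h=7 -> lands@11:R; in-air after throw: [b1@6:L b2@8:L b3@10:L b4@11:R]
Beat 5 (R): throw ball5 h=8 -> lands@13:R; in-air after throw: [b1@6:L b2@8:L b3@10:L b4@11:R b5@13:R]
Beat 6 (L): throw ball1 h=6 -> lands@12:L; in-air after throw: [b2@8:L b3@10:L b4@11:R b1@12:L b5@13:R]
Beat 7 (R): throw ball6 h=7 -> lands@14:L; in-air after throw: [b2@8:L b3@10:L b4@11:R b1@12:L b5@13:R b6@14:L]

Answer: ball2:lands@8:L ball3:lands@10:L ball4:lands@11:R ball1:lands@12:L ball5:lands@13:R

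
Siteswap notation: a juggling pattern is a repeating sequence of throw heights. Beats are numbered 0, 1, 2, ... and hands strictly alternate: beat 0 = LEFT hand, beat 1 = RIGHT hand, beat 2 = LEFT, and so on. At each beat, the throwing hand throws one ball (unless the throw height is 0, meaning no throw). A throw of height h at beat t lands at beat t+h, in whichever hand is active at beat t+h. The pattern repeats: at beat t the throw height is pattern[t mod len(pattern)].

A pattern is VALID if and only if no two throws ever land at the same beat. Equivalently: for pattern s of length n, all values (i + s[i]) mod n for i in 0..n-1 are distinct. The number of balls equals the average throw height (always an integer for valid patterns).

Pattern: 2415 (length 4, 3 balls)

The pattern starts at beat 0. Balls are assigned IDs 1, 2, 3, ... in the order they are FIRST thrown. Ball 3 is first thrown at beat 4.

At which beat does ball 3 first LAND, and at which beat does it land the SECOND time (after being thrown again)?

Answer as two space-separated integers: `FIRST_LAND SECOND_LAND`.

Beat 0 (L): throw ball1 h=2 -> lands@2:L; in-air after throw: [b1@2:L]
Beat 1 (R): throw ball2 h=4 -> lands@5:R; in-air after throw: [b1@2:L b2@5:R]
Beat 2 (L): throw ball1 h=1 -> lands@3:R; in-air after throw: [b1@3:R b2@5:R]
Beat 3 (R): throw ball1 h=5 -> lands@8:L; in-air after throw: [b2@5:R b1@8:L]
Beat 4 (L): throw ball3 h=2 -> lands@6:L; in-air after throw: [b2@5:R b3@6:L b1@8:L]
Beat 5 (R): throw ball2 h=4 -> lands@9:R; in-air after throw: [b3@6:L b1@8:L b2@9:R]
Beat 6 (L): throw ball3 h=1 -> lands@7:R; in-air after throw: [b3@7:R b1@8:L b2@9:R]
Beat 7 (R): throw ball3 h=5 -> lands@12:L; in-air after throw: [b1@8:L b2@9:R b3@12:L]
Ball 3: thrown@4 h=2 -> first land @6; rethrown@6 h=1 -> second land @7

Answer: 6 7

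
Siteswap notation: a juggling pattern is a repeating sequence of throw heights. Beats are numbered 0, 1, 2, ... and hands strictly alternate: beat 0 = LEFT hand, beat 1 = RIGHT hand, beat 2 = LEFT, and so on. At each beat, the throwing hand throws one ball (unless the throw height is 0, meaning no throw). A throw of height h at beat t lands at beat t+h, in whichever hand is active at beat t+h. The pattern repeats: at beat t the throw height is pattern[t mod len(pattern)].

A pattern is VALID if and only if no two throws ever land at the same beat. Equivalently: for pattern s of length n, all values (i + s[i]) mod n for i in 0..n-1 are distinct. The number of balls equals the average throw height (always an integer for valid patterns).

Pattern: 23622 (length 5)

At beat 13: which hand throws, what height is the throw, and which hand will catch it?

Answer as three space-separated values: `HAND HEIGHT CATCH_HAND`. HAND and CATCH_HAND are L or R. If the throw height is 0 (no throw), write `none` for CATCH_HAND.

Answer: R 2 R

Derivation:
Beat 13: 13 mod 2 = 1, so hand = R
Throw height = pattern[13 mod 5] = pattern[3] = 2
Lands at beat 13+2=15, 15 mod 2 = 1, so catch hand = R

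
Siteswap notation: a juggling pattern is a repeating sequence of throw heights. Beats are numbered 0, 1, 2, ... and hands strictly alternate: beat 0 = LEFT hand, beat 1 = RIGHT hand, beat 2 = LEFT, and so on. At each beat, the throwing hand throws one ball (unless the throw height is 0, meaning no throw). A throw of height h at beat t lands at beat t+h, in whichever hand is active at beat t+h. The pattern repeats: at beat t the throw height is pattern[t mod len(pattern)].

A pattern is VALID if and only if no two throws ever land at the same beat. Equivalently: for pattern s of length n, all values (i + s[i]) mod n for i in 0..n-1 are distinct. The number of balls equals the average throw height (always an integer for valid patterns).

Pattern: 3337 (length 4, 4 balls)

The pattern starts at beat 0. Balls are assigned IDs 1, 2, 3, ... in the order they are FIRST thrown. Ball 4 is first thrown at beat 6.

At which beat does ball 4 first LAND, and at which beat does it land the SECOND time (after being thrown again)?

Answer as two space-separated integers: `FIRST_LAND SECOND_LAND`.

Beat 0 (L): throw ball1 h=3 -> lands@3:R; in-air after throw: [b1@3:R]
Beat 1 (R): throw ball2 h=3 -> lands@4:L; in-air after throw: [b1@3:R b2@4:L]
Beat 2 (L): throw ball3 h=3 -> lands@5:R; in-air after throw: [b1@3:R b2@4:L b3@5:R]
Beat 3 (R): throw ball1 h=7 -> lands@10:L; in-air after throw: [b2@4:L b3@5:R b1@10:L]
Beat 4 (L): throw ball2 h=3 -> lands@7:R; in-air after throw: [b3@5:R b2@7:R b1@10:L]
Beat 5 (R): throw ball3 h=3 -> lands@8:L; in-air after throw: [b2@7:R b3@8:L b1@10:L]
Beat 6 (L): throw ball4 h=3 -> lands@9:R; in-air after throw: [b2@7:R b3@8:L b4@9:R b1@10:L]
Beat 7 (R): throw ball2 h=7 -> lands@14:L; in-air after throw: [b3@8:L b4@9:R b1@10:L b2@14:L]
Beat 8 (L): throw ball3 h=3 -> lands@11:R; in-air after throw: [b4@9:R b1@10:L b3@11:R b2@14:L]
Beat 9 (R): throw ball4 h=3 -> lands@12:L; in-air after throw: [b1@10:L b3@11:R b4@12:L b2@14:L]
Beat 10 (L): throw ball1 h=3 -> lands@13:R; in-air after throw: [b3@11:R b4@12:L b1@13:R b2@14:L]
Beat 11 (R): throw ball3 h=7 -> lands@18:L; in-air after throw: [b4@12:L b1@13:R b2@14:L b3@18:L]
Beat 12 (L): throw ball4 h=3 -> lands@15:R; in-air after throw: [b1@13:R b2@14:L b4@15:R b3@18:L]
Ball 4: thrown@6 h=3 -> first land @9; rethrown@9 h=3 -> second land @12

Answer: 9 12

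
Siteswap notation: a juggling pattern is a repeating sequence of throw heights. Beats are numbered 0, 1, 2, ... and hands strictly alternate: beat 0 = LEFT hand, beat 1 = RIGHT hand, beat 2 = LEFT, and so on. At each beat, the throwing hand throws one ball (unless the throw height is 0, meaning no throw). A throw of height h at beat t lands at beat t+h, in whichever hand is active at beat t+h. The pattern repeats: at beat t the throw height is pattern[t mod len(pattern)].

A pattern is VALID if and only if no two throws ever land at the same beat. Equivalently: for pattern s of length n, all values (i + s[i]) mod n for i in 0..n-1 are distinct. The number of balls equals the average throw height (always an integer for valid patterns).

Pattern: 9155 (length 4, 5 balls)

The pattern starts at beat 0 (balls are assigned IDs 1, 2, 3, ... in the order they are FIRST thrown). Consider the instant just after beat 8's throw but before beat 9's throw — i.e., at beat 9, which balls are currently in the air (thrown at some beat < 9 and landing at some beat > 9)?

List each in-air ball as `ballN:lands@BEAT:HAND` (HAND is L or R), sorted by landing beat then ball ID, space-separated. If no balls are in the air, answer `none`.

Answer: ball5:lands@11:R ball2:lands@12:L ball4:lands@13:R ball3:lands@17:R

Derivation:
Beat 0 (L): throw ball1 h=9 -> lands@9:R; in-air after throw: [b1@9:R]
Beat 1 (R): throw ball2 h=1 -> lands@2:L; in-air after throw: [b2@2:L b1@9:R]
Beat 2 (L): throw ball2 h=5 -> lands@7:R; in-air after throw: [b2@7:R b1@9:R]
Beat 3 (R): throw ball3 h=5 -> lands@8:L; in-air after throw: [b2@7:R b3@8:L b1@9:R]
Beat 4 (L): throw ball4 h=9 -> lands@13:R; in-air after throw: [b2@7:R b3@8:L b1@9:R b4@13:R]
Beat 5 (R): throw ball5 h=1 -> lands@6:L; in-air after throw: [b5@6:L b2@7:R b3@8:L b1@9:R b4@13:R]
Beat 6 (L): throw ball5 h=5 -> lands@11:R; in-air after throw: [b2@7:R b3@8:L b1@9:R b5@11:R b4@13:R]
Beat 7 (R): throw ball2 h=5 -> lands@12:L; in-air after throw: [b3@8:L b1@9:R b5@11:R b2@12:L b4@13:R]
Beat 8 (L): throw ball3 h=9 -> lands@17:R; in-air after throw: [b1@9:R b5@11:R b2@12:L b4@13:R b3@17:R]
Beat 9 (R): throw ball1 h=1 -> lands@10:L; in-air after throw: [b1@10:L b5@11:R b2@12:L b4@13:R b3@17:R]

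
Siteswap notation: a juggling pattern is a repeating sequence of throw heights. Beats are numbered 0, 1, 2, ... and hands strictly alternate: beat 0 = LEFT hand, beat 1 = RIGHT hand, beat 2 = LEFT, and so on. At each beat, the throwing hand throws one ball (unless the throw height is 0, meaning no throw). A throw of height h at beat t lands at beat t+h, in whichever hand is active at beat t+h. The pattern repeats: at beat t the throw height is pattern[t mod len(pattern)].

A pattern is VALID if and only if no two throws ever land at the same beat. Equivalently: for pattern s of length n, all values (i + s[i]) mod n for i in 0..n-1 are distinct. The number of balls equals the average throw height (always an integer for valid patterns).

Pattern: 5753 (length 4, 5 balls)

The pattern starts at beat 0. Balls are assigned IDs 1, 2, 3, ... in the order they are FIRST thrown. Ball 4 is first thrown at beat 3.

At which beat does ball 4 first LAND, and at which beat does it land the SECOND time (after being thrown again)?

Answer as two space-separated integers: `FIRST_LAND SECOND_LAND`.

Beat 0 (L): throw ball1 h=5 -> lands@5:R; in-air after throw: [b1@5:R]
Beat 1 (R): throw ball2 h=7 -> lands@8:L; in-air after throw: [b1@5:R b2@8:L]
Beat 2 (L): throw ball3 h=5 -> lands@7:R; in-air after throw: [b1@5:R b3@7:R b2@8:L]
Beat 3 (R): throw ball4 h=3 -> lands@6:L; in-air after throw: [b1@5:R b4@6:L b3@7:R b2@8:L]
Beat 4 (L): throw ball5 h=5 -> lands@9:R; in-air after throw: [b1@5:R b4@6:L b3@7:R b2@8:L b5@9:R]
Beat 5 (R): throw ball1 h=7 -> lands@12:L; in-air after throw: [b4@6:L b3@7:R b2@8:L b5@9:R b1@12:L]
Beat 6 (L): throw ball4 h=5 -> lands@11:R; in-air after throw: [b3@7:R b2@8:L b5@9:R b4@11:R b1@12:L]
Beat 7 (R): throw ball3 h=3 -> lands@10:L; in-air after throw: [b2@8:L b5@9:R b3@10:L b4@11:R b1@12:L]
Beat 8 (L): throw ball2 h=5 -> lands@13:R; in-air after throw: [b5@9:R b3@10:L b4@11:R b1@12:L b2@13:R]
Beat 9 (R): throw ball5 h=7 -> lands@16:L; in-air after throw: [b3@10:L b4@11:R b1@12:L b2@13:R b5@16:L]
Beat 10 (L): throw ball3 h=5 -> lands@15:R; in-air after throw: [b4@11:R b1@12:L b2@13:R b3@15:R b5@16:L]
Beat 11 (R): throw ball4 h=3 -> lands@14:L; in-air after throw: [b1@12:L b2@13:R b4@14:L b3@15:R b5@16:L]
Ball 4: thrown@3 h=3 -> first land @6; rethrown@6 h=5 -> second land @11

Answer: 6 11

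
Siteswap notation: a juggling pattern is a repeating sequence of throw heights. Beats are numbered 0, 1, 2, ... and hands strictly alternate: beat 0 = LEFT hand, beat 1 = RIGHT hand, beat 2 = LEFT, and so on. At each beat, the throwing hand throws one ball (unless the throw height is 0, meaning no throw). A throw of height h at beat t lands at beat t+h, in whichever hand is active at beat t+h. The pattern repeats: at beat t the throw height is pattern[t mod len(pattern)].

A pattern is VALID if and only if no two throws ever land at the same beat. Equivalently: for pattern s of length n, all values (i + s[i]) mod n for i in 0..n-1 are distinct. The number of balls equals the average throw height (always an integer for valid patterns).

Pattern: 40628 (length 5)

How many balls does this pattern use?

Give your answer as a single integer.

Answer: 4

Derivation:
Pattern = [4, 0, 6, 2, 8], length n = 5
  position 0: throw height = 4, running sum = 4
  position 1: throw height = 0, running sum = 4
  position 2: throw height = 6, running sum = 10
  position 3: throw height = 2, running sum = 12
  position 4: throw height = 8, running sum = 20
Total sum = 20; balls = sum / n = 20 / 5 = 4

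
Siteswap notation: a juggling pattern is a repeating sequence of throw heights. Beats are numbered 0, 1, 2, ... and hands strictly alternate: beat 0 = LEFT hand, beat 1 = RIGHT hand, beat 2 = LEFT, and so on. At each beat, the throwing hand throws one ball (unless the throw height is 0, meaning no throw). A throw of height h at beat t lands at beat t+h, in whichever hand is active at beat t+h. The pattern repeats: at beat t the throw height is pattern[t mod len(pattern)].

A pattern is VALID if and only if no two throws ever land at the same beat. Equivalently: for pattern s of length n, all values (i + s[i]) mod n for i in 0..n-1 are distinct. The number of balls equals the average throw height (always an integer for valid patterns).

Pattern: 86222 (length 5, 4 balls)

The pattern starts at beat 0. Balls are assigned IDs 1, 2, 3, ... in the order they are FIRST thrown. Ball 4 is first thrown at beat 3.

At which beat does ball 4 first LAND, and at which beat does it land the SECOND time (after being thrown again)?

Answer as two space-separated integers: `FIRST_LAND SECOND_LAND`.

Beat 0 (L): throw ball1 h=8 -> lands@8:L; in-air after throw: [b1@8:L]
Beat 1 (R): throw ball2 h=6 -> lands@7:R; in-air after throw: [b2@7:R b1@8:L]
Beat 2 (L): throw ball3 h=2 -> lands@4:L; in-air after throw: [b3@4:L b2@7:R b1@8:L]
Beat 3 (R): throw ball4 h=2 -> lands@5:R; in-air after throw: [b3@4:L b4@5:R b2@7:R b1@8:L]
Beat 4 (L): throw ball3 h=2 -> lands@6:L; in-air after throw: [b4@5:R b3@6:L b2@7:R b1@8:L]
Beat 5 (R): throw ball4 h=8 -> lands@13:R; in-air after throw: [b3@6:L b2@7:R b1@8:L b4@13:R]
Beat 6 (L): throw ball3 h=6 -> lands@12:L; in-air after throw: [b2@7:R b1@8:L b3@12:L b4@13:R]
Beat 7 (R): throw ball2 h=2 -> lands@9:R; in-air after throw: [b1@8:L b2@9:R b3@12:L b4@13:R]
Beat 8 (L): throw ball1 h=2 -> lands@10:L; in-air after throw: [b2@9:R b1@10:L b3@12:L b4@13:R]
Beat 9 (R): throw ball2 h=2 -> lands@11:R; in-air after throw: [b1@10:L b2@11:R b3@12:L b4@13:R]
Beat 10 (L): throw ball1 h=8 -> lands@18:L; in-air after throw: [b2@11:R b3@12:L b4@13:R b1@18:L]
Beat 11 (R): throw ball2 h=6 -> lands@17:R; in-air after throw: [b3@12:L b4@13:R b2@17:R b1@18:L]
Beat 12 (L): throw ball3 h=2 -> lands@14:L; in-air after throw: [b4@13:R b3@14:L b2@17:R b1@18:L]
Ball 4: thrown@3 h=2 -> first land @5; rethrown@5 h=8 -> second land @13

Answer: 5 13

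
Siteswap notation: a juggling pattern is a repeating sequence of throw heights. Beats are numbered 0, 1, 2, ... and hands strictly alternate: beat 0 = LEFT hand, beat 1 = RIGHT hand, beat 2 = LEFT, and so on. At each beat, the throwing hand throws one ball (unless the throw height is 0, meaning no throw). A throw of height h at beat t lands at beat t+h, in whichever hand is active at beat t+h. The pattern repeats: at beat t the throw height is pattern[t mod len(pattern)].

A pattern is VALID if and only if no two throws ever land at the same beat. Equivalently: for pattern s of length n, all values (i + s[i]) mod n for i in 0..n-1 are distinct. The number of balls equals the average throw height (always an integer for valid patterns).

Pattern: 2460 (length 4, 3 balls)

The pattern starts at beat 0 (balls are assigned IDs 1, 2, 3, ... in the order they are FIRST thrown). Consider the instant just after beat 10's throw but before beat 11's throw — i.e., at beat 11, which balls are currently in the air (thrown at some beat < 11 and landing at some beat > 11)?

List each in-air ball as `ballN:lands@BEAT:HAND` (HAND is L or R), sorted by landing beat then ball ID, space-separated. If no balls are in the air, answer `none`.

Answer: ball3:lands@12:L ball2:lands@13:R ball1:lands@16:L

Derivation:
Beat 0 (L): throw ball1 h=2 -> lands@2:L; in-air after throw: [b1@2:L]
Beat 1 (R): throw ball2 h=4 -> lands@5:R; in-air after throw: [b1@2:L b2@5:R]
Beat 2 (L): throw ball1 h=6 -> lands@8:L; in-air after throw: [b2@5:R b1@8:L]
Beat 4 (L): throw ball3 h=2 -> lands@6:L; in-air after throw: [b2@5:R b3@6:L b1@8:L]
Beat 5 (R): throw ball2 h=4 -> lands@9:R; in-air after throw: [b3@6:L b1@8:L b2@9:R]
Beat 6 (L): throw ball3 h=6 -> lands@12:L; in-air after throw: [b1@8:L b2@9:R b3@12:L]
Beat 8 (L): throw ball1 h=2 -> lands@10:L; in-air after throw: [b2@9:R b1@10:L b3@12:L]
Beat 9 (R): throw ball2 h=4 -> lands@13:R; in-air after throw: [b1@10:L b3@12:L b2@13:R]
Beat 10 (L): throw ball1 h=6 -> lands@16:L; in-air after throw: [b3@12:L b2@13:R b1@16:L]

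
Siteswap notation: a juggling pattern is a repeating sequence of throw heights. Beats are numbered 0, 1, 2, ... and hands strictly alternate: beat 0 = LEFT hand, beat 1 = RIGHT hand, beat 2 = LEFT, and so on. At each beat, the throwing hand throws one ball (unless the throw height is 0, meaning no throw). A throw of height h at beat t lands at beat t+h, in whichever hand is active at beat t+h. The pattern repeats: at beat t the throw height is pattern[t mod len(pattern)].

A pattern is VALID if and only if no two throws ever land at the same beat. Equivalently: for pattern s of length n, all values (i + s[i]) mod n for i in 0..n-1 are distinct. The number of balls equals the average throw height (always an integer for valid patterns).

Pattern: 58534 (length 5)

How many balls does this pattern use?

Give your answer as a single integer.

Answer: 5

Derivation:
Pattern = [5, 8, 5, 3, 4], length n = 5
  position 0: throw height = 5, running sum = 5
  position 1: throw height = 8, running sum = 13
  position 2: throw height = 5, running sum = 18
  position 3: throw height = 3, running sum = 21
  position 4: throw height = 4, running sum = 25
Total sum = 25; balls = sum / n = 25 / 5 = 5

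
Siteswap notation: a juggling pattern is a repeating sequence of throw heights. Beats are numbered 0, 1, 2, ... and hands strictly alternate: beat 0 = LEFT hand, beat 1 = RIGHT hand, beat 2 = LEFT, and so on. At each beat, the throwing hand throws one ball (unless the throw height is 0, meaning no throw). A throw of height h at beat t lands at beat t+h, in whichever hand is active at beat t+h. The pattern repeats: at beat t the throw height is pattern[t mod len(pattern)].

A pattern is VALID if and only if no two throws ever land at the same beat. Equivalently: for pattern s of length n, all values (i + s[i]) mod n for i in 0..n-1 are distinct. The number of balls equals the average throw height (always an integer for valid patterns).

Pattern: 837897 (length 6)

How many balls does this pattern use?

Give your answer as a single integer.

Answer: 7

Derivation:
Pattern = [8, 3, 7, 8, 9, 7], length n = 6
  position 0: throw height = 8, running sum = 8
  position 1: throw height = 3, running sum = 11
  position 2: throw height = 7, running sum = 18
  position 3: throw height = 8, running sum = 26
  position 4: throw height = 9, running sum = 35
  position 5: throw height = 7, running sum = 42
Total sum = 42; balls = sum / n = 42 / 6 = 7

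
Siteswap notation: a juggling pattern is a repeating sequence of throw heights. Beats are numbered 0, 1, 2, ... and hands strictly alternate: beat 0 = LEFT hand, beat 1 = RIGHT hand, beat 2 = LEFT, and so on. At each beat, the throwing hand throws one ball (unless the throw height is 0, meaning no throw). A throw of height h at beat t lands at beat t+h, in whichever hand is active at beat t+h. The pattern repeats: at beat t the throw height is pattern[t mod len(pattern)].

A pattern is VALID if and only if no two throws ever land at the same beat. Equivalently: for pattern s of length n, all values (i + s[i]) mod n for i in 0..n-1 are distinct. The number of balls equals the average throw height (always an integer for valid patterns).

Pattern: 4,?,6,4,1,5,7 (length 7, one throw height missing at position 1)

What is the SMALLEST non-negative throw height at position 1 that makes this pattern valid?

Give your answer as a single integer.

Answer: 1

Derivation:
i=0: (0 + 4) mod 7 = 4
i=1: s[i]=? (unknown)
i=2: (2 + 6) mod 7 = 1
i=3: (3 + 4) mod 7 = 0
i=4: (4 + 1) mod 7 = 5
i=5: (5 + 5) mod 7 = 3
i=6: (6 + 7) mod 7 = 6
Known residues: [0, 1, 3, 4, 5, 6]; need a permutation of 0..6, so missing residue r = 2
Need (1 + s) mod 7 = 2; smallest s = (2 - 1) mod 7 = 1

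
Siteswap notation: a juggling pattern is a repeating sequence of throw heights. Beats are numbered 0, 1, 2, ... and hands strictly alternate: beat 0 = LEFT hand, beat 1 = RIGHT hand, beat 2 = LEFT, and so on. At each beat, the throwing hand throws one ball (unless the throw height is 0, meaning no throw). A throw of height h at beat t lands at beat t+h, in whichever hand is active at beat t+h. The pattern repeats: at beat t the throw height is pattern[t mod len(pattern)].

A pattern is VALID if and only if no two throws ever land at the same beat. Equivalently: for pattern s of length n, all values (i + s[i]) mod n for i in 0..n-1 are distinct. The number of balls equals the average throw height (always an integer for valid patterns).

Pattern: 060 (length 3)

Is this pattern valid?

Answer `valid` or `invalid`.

Answer: valid

Derivation:
i=0: (i + s[i]) mod n = (0 + 0) mod 3 = 0
i=1: (i + s[i]) mod n = (1 + 6) mod 3 = 1
i=2: (i + s[i]) mod n = (2 + 0) mod 3 = 2
Residues: [0, 1, 2], distinct: True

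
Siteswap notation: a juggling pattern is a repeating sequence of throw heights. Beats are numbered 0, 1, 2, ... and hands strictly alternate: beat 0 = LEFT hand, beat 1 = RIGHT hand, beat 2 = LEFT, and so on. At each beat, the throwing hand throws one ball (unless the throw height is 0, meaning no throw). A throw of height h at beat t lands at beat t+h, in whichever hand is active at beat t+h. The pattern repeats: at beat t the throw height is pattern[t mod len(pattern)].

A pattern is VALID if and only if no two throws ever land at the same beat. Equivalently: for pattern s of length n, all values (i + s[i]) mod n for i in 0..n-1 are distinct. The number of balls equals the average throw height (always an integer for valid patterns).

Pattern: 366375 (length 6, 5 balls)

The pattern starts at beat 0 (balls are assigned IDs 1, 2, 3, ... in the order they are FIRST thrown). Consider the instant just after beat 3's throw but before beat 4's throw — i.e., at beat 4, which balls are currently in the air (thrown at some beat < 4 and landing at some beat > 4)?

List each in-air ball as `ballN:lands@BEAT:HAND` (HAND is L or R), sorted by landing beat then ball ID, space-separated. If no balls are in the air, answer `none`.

Beat 0 (L): throw ball1 h=3 -> lands@3:R; in-air after throw: [b1@3:R]
Beat 1 (R): throw ball2 h=6 -> lands@7:R; in-air after throw: [b1@3:R b2@7:R]
Beat 2 (L): throw ball3 h=6 -> lands@8:L; in-air after throw: [b1@3:R b2@7:R b3@8:L]
Beat 3 (R): throw ball1 h=3 -> lands@6:L; in-air after throw: [b1@6:L b2@7:R b3@8:L]
Beat 4 (L): throw ball4 h=7 -> lands@11:R; in-air after throw: [b1@6:L b2@7:R b3@8:L b4@11:R]

Answer: ball1:lands@6:L ball2:lands@7:R ball3:lands@8:L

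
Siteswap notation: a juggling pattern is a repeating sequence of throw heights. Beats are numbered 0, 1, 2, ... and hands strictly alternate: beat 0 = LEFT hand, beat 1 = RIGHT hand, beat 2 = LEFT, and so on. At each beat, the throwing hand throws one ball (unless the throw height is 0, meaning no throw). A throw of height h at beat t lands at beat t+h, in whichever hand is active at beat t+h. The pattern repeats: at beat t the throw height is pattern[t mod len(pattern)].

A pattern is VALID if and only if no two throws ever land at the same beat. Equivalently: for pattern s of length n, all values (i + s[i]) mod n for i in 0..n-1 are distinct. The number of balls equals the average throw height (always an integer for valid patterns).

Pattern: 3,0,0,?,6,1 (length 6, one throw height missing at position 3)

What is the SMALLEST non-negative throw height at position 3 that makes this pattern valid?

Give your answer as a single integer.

Answer: 2

Derivation:
i=0: (0 + 3) mod 6 = 3
i=1: (1 + 0) mod 6 = 1
i=2: (2 + 0) mod 6 = 2
i=3: s[i]=? (unknown)
i=4: (4 + 6) mod 6 = 4
i=5: (5 + 1) mod 6 = 0
Known residues: [0, 1, 2, 3, 4]; need a permutation of 0..5, so missing residue r = 5
Need (3 + s) mod 6 = 5; smallest s = (5 - 3) mod 6 = 2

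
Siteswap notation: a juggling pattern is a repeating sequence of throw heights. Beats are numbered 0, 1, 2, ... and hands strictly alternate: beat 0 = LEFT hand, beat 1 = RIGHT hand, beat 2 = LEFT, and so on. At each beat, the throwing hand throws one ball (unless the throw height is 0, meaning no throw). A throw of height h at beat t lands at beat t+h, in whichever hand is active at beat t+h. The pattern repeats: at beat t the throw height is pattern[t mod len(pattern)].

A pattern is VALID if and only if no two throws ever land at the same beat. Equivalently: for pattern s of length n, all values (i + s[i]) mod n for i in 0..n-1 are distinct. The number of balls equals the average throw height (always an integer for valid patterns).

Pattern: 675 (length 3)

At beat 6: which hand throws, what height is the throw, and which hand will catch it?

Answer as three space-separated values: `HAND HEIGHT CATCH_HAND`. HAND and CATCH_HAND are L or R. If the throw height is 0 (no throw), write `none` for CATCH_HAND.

Answer: L 6 L

Derivation:
Beat 6: 6 mod 2 = 0, so hand = L
Throw height = pattern[6 mod 3] = pattern[0] = 6
Lands at beat 6+6=12, 12 mod 2 = 0, so catch hand = L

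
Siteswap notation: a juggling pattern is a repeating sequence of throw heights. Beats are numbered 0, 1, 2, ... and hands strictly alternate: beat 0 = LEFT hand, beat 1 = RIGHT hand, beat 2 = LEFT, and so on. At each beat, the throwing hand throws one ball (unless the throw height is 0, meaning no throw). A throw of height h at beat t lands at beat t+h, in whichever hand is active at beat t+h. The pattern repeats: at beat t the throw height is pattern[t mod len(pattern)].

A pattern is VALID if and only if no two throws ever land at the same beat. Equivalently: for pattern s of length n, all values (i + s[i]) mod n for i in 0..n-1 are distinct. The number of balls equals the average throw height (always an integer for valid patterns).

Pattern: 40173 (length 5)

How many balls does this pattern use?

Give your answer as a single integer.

Pattern = [4, 0, 1, 7, 3], length n = 5
  position 0: throw height = 4, running sum = 4
  position 1: throw height = 0, running sum = 4
  position 2: throw height = 1, running sum = 5
  position 3: throw height = 7, running sum = 12
  position 4: throw height = 3, running sum = 15
Total sum = 15; balls = sum / n = 15 / 5 = 3

Answer: 3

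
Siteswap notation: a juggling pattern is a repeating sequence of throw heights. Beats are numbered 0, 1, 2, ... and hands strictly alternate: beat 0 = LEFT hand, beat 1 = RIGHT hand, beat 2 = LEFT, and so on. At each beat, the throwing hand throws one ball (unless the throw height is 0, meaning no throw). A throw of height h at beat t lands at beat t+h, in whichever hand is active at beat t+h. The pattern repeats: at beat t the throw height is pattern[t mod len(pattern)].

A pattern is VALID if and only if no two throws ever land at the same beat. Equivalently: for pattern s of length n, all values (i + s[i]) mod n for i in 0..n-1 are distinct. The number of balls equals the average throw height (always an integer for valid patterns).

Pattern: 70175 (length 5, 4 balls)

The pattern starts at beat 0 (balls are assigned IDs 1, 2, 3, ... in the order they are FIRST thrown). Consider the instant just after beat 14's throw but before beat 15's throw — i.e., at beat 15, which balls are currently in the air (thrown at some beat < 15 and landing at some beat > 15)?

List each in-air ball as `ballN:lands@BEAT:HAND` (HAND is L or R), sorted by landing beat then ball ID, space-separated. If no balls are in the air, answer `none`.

Answer: ball2:lands@17:R ball3:lands@19:R ball4:lands@20:L

Derivation:
Beat 0 (L): throw ball1 h=7 -> lands@7:R; in-air after throw: [b1@7:R]
Beat 2 (L): throw ball2 h=1 -> lands@3:R; in-air after throw: [b2@3:R b1@7:R]
Beat 3 (R): throw ball2 h=7 -> lands@10:L; in-air after throw: [b1@7:R b2@10:L]
Beat 4 (L): throw ball3 h=5 -> lands@9:R; in-air after throw: [b1@7:R b3@9:R b2@10:L]
Beat 5 (R): throw ball4 h=7 -> lands@12:L; in-air after throw: [b1@7:R b3@9:R b2@10:L b4@12:L]
Beat 7 (R): throw ball1 h=1 -> lands@8:L; in-air after throw: [b1@8:L b3@9:R b2@10:L b4@12:L]
Beat 8 (L): throw ball1 h=7 -> lands@15:R; in-air after throw: [b3@9:R b2@10:L b4@12:L b1@15:R]
Beat 9 (R): throw ball3 h=5 -> lands@14:L; in-air after throw: [b2@10:L b4@12:L b3@14:L b1@15:R]
Beat 10 (L): throw ball2 h=7 -> lands@17:R; in-air after throw: [b4@12:L b3@14:L b1@15:R b2@17:R]
Beat 12 (L): throw ball4 h=1 -> lands@13:R; in-air after throw: [b4@13:R b3@14:L b1@15:R b2@17:R]
Beat 13 (R): throw ball4 h=7 -> lands@20:L; in-air after throw: [b3@14:L b1@15:R b2@17:R b4@20:L]
Beat 14 (L): throw ball3 h=5 -> lands@19:R; in-air after throw: [b1@15:R b2@17:R b3@19:R b4@20:L]
Beat 15 (R): throw ball1 h=7 -> lands@22:L; in-air after throw: [b2@17:R b3@19:R b4@20:L b1@22:L]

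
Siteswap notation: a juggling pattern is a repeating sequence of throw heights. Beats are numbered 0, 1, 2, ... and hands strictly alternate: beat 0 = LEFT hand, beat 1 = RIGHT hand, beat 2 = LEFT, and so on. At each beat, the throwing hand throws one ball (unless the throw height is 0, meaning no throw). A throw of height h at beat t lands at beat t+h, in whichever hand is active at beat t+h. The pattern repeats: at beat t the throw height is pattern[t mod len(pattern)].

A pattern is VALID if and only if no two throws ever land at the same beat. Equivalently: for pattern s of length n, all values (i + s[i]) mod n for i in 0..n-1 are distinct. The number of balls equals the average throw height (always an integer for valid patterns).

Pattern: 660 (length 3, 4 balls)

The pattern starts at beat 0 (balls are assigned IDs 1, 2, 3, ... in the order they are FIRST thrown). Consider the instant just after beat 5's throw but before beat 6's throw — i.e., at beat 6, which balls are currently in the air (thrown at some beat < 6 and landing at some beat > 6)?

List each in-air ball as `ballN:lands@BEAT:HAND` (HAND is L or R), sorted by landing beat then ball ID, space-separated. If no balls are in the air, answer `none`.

Answer: ball2:lands@7:R ball3:lands@9:R ball4:lands@10:L

Derivation:
Beat 0 (L): throw ball1 h=6 -> lands@6:L; in-air after throw: [b1@6:L]
Beat 1 (R): throw ball2 h=6 -> lands@7:R; in-air after throw: [b1@6:L b2@7:R]
Beat 3 (R): throw ball3 h=6 -> lands@9:R; in-air after throw: [b1@6:L b2@7:R b3@9:R]
Beat 4 (L): throw ball4 h=6 -> lands@10:L; in-air after throw: [b1@6:L b2@7:R b3@9:R b4@10:L]
Beat 6 (L): throw ball1 h=6 -> lands@12:L; in-air after throw: [b2@7:R b3@9:R b4@10:L b1@12:L]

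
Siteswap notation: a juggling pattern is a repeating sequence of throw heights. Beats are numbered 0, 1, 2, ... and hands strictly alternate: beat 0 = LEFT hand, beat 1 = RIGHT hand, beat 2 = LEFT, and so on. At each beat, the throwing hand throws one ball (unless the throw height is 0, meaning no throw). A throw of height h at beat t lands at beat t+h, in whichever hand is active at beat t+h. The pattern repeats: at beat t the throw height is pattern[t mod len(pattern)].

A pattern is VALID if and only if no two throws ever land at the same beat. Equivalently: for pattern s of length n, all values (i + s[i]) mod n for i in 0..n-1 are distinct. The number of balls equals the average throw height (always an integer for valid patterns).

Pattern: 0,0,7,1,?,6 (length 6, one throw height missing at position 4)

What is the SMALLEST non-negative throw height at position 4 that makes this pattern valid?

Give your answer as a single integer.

Answer: 4

Derivation:
i=0: (0 + 0) mod 6 = 0
i=1: (1 + 0) mod 6 = 1
i=2: (2 + 7) mod 6 = 3
i=3: (3 + 1) mod 6 = 4
i=4: s[i]=? (unknown)
i=5: (5 + 6) mod 6 = 5
Known residues: [0, 1, 3, 4, 5]; need a permutation of 0..5, so missing residue r = 2
Need (4 + s) mod 6 = 2; smallest s = (2 - 4) mod 6 = 4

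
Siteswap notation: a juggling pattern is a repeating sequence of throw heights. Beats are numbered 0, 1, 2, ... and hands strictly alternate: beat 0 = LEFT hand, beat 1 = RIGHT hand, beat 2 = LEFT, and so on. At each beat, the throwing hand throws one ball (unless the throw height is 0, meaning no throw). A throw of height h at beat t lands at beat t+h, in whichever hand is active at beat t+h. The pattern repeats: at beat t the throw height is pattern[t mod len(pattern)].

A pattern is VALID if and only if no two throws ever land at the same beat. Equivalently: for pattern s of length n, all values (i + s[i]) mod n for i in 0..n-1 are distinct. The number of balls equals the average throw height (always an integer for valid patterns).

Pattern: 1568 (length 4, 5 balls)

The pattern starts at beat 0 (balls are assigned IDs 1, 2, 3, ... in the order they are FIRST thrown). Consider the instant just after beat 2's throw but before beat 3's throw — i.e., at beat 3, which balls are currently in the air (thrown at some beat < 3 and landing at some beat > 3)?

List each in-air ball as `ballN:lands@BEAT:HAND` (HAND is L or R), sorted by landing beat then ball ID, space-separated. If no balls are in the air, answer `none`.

Answer: ball1:lands@6:L ball2:lands@8:L

Derivation:
Beat 0 (L): throw ball1 h=1 -> lands@1:R; in-air after throw: [b1@1:R]
Beat 1 (R): throw ball1 h=5 -> lands@6:L; in-air after throw: [b1@6:L]
Beat 2 (L): throw ball2 h=6 -> lands@8:L; in-air after throw: [b1@6:L b2@8:L]
Beat 3 (R): throw ball3 h=8 -> lands@11:R; in-air after throw: [b1@6:L b2@8:L b3@11:R]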